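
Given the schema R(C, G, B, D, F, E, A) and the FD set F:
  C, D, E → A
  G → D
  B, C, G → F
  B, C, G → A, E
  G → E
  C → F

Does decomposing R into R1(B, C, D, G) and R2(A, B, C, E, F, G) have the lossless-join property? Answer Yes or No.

The shared attributes are {B, C, G} and {B, C, G}⁺ = {A, B, C, D, E, F, G}.
R1 is contained in that closure, so R1 ∩ R2 → R1 holds and the join is lossless.

Yes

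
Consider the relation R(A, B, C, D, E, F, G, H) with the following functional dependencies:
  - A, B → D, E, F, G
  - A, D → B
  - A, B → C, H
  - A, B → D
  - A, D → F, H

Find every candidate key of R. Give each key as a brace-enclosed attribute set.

{A, B}, {A, D}

No FD produces {A}, so it must be in every candidate key.
{A, B}⁺ = {A, B, C, D, E, F, G, H}, which is every attribute, so {A, B} is a candidate key.
{A, D}⁺ = {A, B, C, D, E, F, G, H}, which is every attribute, so {A, D} is a candidate key.
No proper subset of any of these is a key, and no other minimal superkey exists.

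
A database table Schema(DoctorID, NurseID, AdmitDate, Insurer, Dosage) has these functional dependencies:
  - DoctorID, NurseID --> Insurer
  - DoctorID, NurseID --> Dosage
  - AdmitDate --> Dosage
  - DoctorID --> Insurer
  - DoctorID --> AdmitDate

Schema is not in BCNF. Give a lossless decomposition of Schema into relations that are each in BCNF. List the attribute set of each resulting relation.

Candidate key of the original relation: {DoctorID, NurseID}.
In {AdmitDate, DoctorID, Dosage, Insurer, NurseID}, {AdmitDate} is not a superkey ({AdmitDate}⁺ restricted to this set is {AdmitDate, Dosage}), so split on AdmitDate --> Dosage into {AdmitDate, Dosage} and {AdmitDate, DoctorID, Insurer, NurseID}.
{AdmitDate, Dosage} is in BCNF.
In {AdmitDate, DoctorID, Insurer, NurseID}, {DoctorID} is not a superkey ({DoctorID}⁺ restricted to this set is {AdmitDate, DoctorID, Insurer}), so split on DoctorID --> AdmitDate, Insurer into {AdmitDate, DoctorID, Insurer} and {DoctorID, NurseID}.
{AdmitDate, DoctorID, Insurer} is in BCNF.
{DoctorID, NurseID} is in BCNF.

{AdmitDate, DoctorID, Insurer}; {AdmitDate, Dosage}; {DoctorID, NurseID}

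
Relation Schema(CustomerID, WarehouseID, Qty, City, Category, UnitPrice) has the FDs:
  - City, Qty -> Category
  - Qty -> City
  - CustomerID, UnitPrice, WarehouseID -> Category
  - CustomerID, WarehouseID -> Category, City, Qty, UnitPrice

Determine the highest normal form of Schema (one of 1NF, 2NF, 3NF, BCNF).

Candidate key: {CustomerID, WarehouseID}. Prime attributes: {CustomerID, WarehouseID}.
City, Qty -> Category breaks BCNF: {City, Qty}⁺ = {Category, City, Qty}, so {City, Qty} is not a superkey.
Because {Category} is non-prime and the left side of City, Qty -> Category is not a superkey, the relation is not in 3NF.
Checking every proper subset of each key, none determines a non-prime attribute — 2NF is satisfied.

2NF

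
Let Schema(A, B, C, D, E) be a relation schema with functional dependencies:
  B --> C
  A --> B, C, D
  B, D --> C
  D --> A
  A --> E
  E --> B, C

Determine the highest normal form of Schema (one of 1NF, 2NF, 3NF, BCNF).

2NF

Candidate keys: {A}, {D}. Prime attributes: {A, D}.
B --> C breaks BCNF: {B}⁺ = {B, C}, so {B} is not a superkey.
B --> C determines the non-prime attribute {C} from a non-superkey — 3NF is violated.
All keys have size 1, which rules out partial dependencies — 2NF is satisfied.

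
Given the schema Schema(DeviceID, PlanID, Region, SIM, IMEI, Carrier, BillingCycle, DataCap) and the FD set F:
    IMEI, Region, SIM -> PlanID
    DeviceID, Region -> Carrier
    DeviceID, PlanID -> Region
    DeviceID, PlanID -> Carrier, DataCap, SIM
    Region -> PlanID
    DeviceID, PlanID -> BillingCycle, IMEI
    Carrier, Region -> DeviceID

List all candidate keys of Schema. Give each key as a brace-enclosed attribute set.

{Carrier, Region}⁺ = {BillingCycle, Carrier, DataCap, DeviceID, IMEI, PlanID, Region, SIM}, which is every attribute, so {Carrier, Region} is a candidate key.
{DeviceID, PlanID}⁺ = {BillingCycle, Carrier, DataCap, DeviceID, IMEI, PlanID, Region, SIM}, which is every attribute, so {DeviceID, PlanID} is a candidate key.
{DeviceID, Region}⁺ = {BillingCycle, Carrier, DataCap, DeviceID, IMEI, PlanID, Region, SIM}, which is every attribute, so {DeviceID, Region} is a candidate key.
No proper subset of any of these is a key, and no other minimal superkey exists.

{Carrier, Region}, {DeviceID, PlanID}, {DeviceID, Region}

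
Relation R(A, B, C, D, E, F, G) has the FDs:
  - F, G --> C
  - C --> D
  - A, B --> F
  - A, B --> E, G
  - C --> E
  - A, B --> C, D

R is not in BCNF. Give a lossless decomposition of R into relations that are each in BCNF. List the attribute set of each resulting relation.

{A, B, F, G}; {C, D, E}; {C, F, G}

Candidate key of the original relation: {A, B}.
In {A, B, C, D, E, F, G}, {F, G} is not a superkey ({F, G}⁺ restricted to this set is {C, D, E, F, G}), so split on F, G --> C, D, E into {C, D, E, F, G} and {A, B, F, G}.
In {C, D, E, F, G}, {C} is not a superkey ({C}⁺ restricted to this set is {C, D, E}), so split on C --> D, E into {C, D, E} and {C, F, G}.
{C, D, E}: every determinant is a superkey — BCNF.
{C, F, G}: every determinant is a superkey — BCNF.
{A, B, F, G}: every determinant is a superkey — BCNF.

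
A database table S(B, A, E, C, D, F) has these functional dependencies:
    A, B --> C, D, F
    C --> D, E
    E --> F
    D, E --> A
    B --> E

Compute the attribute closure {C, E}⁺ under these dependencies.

{A, C, D, E, F}

Start with {C, E}.
C --> D, E applies; add {D} → now {C, D, E}.
E --> F applies; add {F} → now {C, D, E, F}.
D, E --> A applies; add {A} → now {A, C, D, E, F}.
No further FD applies.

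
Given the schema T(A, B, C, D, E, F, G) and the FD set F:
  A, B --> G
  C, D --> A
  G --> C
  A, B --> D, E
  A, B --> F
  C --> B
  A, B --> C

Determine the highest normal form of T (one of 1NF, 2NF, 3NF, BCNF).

3NF

Candidate keys: {A, B}, {A, C}, {A, G}, {C, D}, {D, G}. Prime attributes: {A, B, C, D, G}.
G --> C breaks BCNF: {G}⁺ = {B, C, G}, so {G} is not a superkey.
Since {C} ⊆ prime attributes and every other non-superkey FD also has a prime right side, the schema is in 3NF.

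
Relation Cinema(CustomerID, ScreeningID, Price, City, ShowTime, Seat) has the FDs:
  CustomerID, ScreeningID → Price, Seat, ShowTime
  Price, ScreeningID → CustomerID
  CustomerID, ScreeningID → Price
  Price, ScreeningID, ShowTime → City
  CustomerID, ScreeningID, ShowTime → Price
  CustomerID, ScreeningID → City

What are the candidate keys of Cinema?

{ScreeningID} never appears on the right of any FD, so every key must include it.
{CustomerID, ScreeningID}⁺ = {City, CustomerID, Price, ScreeningID, Seat, ShowTime}, which is every attribute, so {CustomerID, ScreeningID} is a candidate key.
{Price, ScreeningID}⁺ = {City, CustomerID, Price, ScreeningID, Seat, ShowTime}, which is every attribute, so {Price, ScreeningID} is a candidate key.
These are minimal and exhaustive — every other superkey contains one of them.

{CustomerID, ScreeningID}, {Price, ScreeningID}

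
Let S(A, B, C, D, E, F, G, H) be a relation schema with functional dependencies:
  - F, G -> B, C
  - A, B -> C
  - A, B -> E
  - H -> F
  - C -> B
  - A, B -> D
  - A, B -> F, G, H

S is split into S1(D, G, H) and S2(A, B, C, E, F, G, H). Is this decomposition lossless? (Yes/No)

No

S1 ∩ S2 = {G, H}; its closure under F is {B, C, F, G, H}.
The closure covers neither S1 nor S2 entirely; the join is not lossless.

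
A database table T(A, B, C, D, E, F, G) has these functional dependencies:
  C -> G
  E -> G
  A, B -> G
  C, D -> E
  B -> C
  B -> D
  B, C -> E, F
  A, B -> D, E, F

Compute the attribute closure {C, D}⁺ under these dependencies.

Start with {C, D}.
C -> G applies; add {G} → now {C, D, G}.
C, D -> E applies; add {E} → now {C, D, E, G}.
No further FD applies.

{C, D, E, G}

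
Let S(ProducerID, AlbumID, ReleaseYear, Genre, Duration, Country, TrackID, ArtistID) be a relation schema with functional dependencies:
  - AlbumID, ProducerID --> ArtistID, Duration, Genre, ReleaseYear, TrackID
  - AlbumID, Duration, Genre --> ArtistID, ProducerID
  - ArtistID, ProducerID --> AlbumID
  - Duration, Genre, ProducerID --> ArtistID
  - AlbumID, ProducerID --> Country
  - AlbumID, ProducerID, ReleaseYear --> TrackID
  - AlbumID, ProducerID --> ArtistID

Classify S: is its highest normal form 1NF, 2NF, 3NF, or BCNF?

Candidate keys: {AlbumID, Duration, Genre}, {AlbumID, ProducerID}, {ArtistID, ProducerID}, {Duration, Genre, ProducerID}. Prime attributes: {AlbumID, ArtistID, Duration, Genre, ProducerID}.
The left-hand side of every FD is a superkey, so BCNF is satisfied.

BCNF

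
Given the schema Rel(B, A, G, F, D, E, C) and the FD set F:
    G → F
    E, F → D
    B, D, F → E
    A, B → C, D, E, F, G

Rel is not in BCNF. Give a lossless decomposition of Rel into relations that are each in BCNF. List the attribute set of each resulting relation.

{A, B, C, E, G}; {D, E, G}; {F, G}

Candidate key of the original relation: {A, B}.
Within {A, B, C, D, E, F, G}: {G}⁺ ∩ {A, B, C, D, E, F, G} = {F, G}, not the whole set, so G → F violates BCNF; decompose into {F, G} and {A, B, C, D, E, G}.
{F, G}: every determinant is a superkey — BCNF.
Within {A, B, C, D, E, G}: {E, G}⁺ ∩ {A, B, C, D, E, G} = {D, E, G}, not the whole set, so E, G → D violates BCNF; decompose into {D, E, G} and {A, B, C, E, G}.
{D, E, G}: every determinant is a superkey — BCNF.
{A, B, C, E, G}: every determinant is a superkey — BCNF.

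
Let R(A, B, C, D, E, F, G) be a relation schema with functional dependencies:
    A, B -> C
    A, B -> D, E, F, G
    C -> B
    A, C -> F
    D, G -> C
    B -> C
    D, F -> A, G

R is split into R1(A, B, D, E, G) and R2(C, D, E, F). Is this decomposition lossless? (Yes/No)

The shared attributes are {D, E} and {D, E}⁺ = {D, E}.
R1 ⊄ {D, E} and R2 ⊄ {D, E}, so the split is lossy.

No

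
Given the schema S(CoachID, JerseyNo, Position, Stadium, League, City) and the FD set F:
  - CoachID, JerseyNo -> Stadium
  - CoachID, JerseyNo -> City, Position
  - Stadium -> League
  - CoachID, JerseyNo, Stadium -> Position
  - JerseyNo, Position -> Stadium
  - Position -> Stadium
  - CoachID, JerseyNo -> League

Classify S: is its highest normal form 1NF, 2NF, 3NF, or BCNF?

2NF

Candidate key: {CoachID, JerseyNo}. Prime attributes: {CoachID, JerseyNo}.
Stadium -> League: {Stadium}⁺ = {League, Stadium}, which is not all of the attributes, so the left side is not a superkey — BCNF is violated.
Because {League} is non-prime and the left side of Stadium -> League is not a superkey, the relation is not in 3NF.
No proper subset of a key has a non-prime attribute in its closure, so there is no partial dependency; 2NF holds.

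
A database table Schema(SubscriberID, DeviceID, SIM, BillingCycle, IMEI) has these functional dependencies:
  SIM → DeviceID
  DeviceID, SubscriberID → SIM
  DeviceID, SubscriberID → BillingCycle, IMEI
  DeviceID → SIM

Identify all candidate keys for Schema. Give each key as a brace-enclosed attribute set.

No FD produces {SubscriberID}, so it must be in every candidate key.
{DeviceID, SubscriberID} is a candidate key since {DeviceID, SubscriberID}⁺ = {BillingCycle, DeviceID, IMEI, SIM, SubscriberID} covers every attribute.
{SIM, SubscriberID} is a candidate key since {SIM, SubscriberID}⁺ = {BillingCycle, DeviceID, IMEI, SIM, SubscriberID} covers every attribute.
These are minimal and exhaustive — every other superkey contains one of them.

{DeviceID, SubscriberID}, {SIM, SubscriberID}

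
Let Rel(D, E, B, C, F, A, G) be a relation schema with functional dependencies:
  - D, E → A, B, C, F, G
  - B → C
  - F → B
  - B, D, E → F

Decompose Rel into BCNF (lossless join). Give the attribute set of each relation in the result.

Candidate key of the original relation: {D, E}.
Within {A, B, C, D, E, F, G}: {B}⁺ ∩ {A, B, C, D, E, F, G} = {B, C}, not the whole set, so B → C violates BCNF; decompose into {B, C} and {A, B, D, E, F, G}.
{B, C} is in BCNF.
Within {A, B, D, E, F, G}: {F}⁺ ∩ {A, B, D, E, F, G} = {B, F}, not the whole set, so F → B violates BCNF; decompose into {B, F} and {A, D, E, F, G}.
{B, F} is in BCNF.
{A, D, E, F, G} is in BCNF.

{A, D, E, F, G}; {B, C}; {B, F}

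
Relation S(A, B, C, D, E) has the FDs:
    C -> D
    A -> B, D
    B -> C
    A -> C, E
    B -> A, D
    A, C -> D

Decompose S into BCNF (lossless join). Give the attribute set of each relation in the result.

{A, B, C, E}; {C, D}

Candidate keys of the original relation: {A}, {B}.
Within {A, B, C, D, E}: {C}⁺ ∩ {A, B, C, D, E} = {C, D}, not the whole set, so C -> D violates BCNF; decompose into {C, D} and {A, B, C, E}.
{C, D} is in BCNF.
{A, B, C, E} is in BCNF.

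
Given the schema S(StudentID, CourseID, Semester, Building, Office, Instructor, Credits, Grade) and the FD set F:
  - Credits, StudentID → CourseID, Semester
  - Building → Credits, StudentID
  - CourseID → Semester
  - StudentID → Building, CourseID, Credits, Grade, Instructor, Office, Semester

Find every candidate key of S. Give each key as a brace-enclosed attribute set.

Closure of {Building} is {Building, CourseID, Credits, Grade, Instructor, Office, Semester, StudentID}, the whole schema; {Building} is a candidate key.
Closure of {StudentID} is {Building, CourseID, Credits, Grade, Instructor, Office, Semester, StudentID}, the whole schema; {StudentID} is a candidate key.
These are minimal and exhaustive — every other superkey contains one of them.

{Building}, {StudentID}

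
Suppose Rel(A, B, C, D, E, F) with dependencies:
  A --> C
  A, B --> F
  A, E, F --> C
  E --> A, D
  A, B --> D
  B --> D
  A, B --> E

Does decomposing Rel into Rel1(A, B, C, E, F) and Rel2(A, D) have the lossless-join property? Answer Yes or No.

No

The shared attributes are {A} and {A}⁺ = {A, C}.
The closure covers neither Rel1 nor Rel2 entirely; the join is not lossless.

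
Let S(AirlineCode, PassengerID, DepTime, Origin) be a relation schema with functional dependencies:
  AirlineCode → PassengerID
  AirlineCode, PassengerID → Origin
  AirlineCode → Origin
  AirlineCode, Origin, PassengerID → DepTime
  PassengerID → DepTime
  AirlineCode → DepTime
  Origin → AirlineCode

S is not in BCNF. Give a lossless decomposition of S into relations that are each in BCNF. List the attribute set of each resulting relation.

Candidate keys of the original relation: {AirlineCode}, {Origin}.
Within {AirlineCode, DepTime, Origin, PassengerID}: {PassengerID}⁺ ∩ {AirlineCode, DepTime, Origin, PassengerID} = {DepTime, PassengerID}, not the whole set, so PassengerID → DepTime violates BCNF; decompose into {DepTime, PassengerID} and {AirlineCode, Origin, PassengerID}.
{DepTime, PassengerID}: every determinant is a superkey — BCNF.
{AirlineCode, Origin, PassengerID}: every determinant is a superkey — BCNF.

{AirlineCode, Origin, PassengerID}; {DepTime, PassengerID}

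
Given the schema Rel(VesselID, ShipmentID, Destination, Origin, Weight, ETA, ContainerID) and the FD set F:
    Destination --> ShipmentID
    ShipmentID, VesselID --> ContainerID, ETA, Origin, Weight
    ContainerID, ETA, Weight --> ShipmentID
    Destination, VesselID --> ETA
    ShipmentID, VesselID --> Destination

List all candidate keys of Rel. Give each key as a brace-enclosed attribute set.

Attributes never on any right-hand side: {VesselID} — every candidate key must contain it.
{Destination, VesselID}⁺ = {ContainerID, Destination, ETA, Origin, ShipmentID, VesselID, Weight} — all of the relation — so {Destination, VesselID} is a candidate key.
{ShipmentID, VesselID}⁺ = {ContainerID, Destination, ETA, Origin, ShipmentID, VesselID, Weight} — all of the relation — so {ShipmentID, VesselID} is a candidate key.
{ContainerID, ETA, VesselID, Weight}⁺ = {ContainerID, Destination, ETA, Origin, ShipmentID, VesselID, Weight} — all of the relation — so {ContainerID, ETA, VesselID, Weight} is a candidate key.
These are minimal and exhaustive — every other superkey contains one of them.

{ContainerID, ETA, VesselID, Weight}, {Destination, VesselID}, {ShipmentID, VesselID}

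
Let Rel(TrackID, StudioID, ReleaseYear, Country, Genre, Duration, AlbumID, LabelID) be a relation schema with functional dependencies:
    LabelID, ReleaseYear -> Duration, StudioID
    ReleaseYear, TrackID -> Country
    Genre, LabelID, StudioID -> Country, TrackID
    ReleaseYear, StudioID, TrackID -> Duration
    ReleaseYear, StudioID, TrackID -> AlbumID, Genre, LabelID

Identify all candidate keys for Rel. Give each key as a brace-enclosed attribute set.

No FD produces {ReleaseYear}, so it must be in every candidate key.
{Genre, LabelID, ReleaseYear}⁺ = {AlbumID, Country, Duration, Genre, LabelID, ReleaseYear, StudioID, TrackID} — all of the relation — so {Genre, LabelID, ReleaseYear} is a candidate key.
{LabelID, ReleaseYear, TrackID}⁺ = {AlbumID, Country, Duration, Genre, LabelID, ReleaseYear, StudioID, TrackID} — all of the relation — so {LabelID, ReleaseYear, TrackID} is a candidate key.
{ReleaseYear, StudioID, TrackID}⁺ = {AlbumID, Country, Duration, Genre, LabelID, ReleaseYear, StudioID, TrackID} — all of the relation — so {ReleaseYear, StudioID, TrackID} is a candidate key.
These are minimal and exhaustive — every other superkey contains one of them.

{Genre, LabelID, ReleaseYear}, {LabelID, ReleaseYear, TrackID}, {ReleaseYear, StudioID, TrackID}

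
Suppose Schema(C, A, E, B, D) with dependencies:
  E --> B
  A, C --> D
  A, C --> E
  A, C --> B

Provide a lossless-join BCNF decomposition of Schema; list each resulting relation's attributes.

{A, C, D, E}; {B, E}

Candidate key of the original relation: {A, C}.
{A, B, C, D, E}: {E} determines {B, E} here but is not a superkey — split on E --> B, giving {B, E} and {A, C, D, E}.
{B, E} is in BCNF.
{A, C, D, E} is in BCNF.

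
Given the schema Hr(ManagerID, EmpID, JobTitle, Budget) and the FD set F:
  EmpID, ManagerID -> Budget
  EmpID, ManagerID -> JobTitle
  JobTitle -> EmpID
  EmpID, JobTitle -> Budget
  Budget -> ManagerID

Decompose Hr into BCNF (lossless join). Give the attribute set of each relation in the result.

Candidate keys of the original relation: {Budget, EmpID}, {EmpID, ManagerID}, {JobTitle}.
In {Budget, EmpID, JobTitle, ManagerID}, {Budget} is not a superkey ({Budget}⁺ restricted to this set is {Budget, ManagerID}), so split on Budget -> ManagerID into {Budget, ManagerID} and {Budget, EmpID, JobTitle}.
{Budget, ManagerID} has no BCNF violation.
{Budget, EmpID, JobTitle} has no BCNF violation.

{Budget, EmpID, JobTitle}; {Budget, ManagerID}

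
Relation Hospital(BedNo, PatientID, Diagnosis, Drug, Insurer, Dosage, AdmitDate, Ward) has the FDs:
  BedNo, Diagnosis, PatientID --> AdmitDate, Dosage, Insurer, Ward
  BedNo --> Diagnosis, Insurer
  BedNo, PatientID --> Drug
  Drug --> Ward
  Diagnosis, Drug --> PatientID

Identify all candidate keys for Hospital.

{BedNo} never appears on the right of any FD, so every key must include it.
{BedNo, Drug}⁺ = {AdmitDate, BedNo, Diagnosis, Dosage, Drug, Insurer, PatientID, Ward} — all of the relation — so {BedNo, Drug} is a candidate key.
{BedNo, PatientID}⁺ = {AdmitDate, BedNo, Diagnosis, Dosage, Drug, Insurer, PatientID, Ward} — all of the relation — so {BedNo, PatientID} is a candidate key.
Any other superkey properly contains one of these, so there are no further candidate keys.

{BedNo, Drug}, {BedNo, PatientID}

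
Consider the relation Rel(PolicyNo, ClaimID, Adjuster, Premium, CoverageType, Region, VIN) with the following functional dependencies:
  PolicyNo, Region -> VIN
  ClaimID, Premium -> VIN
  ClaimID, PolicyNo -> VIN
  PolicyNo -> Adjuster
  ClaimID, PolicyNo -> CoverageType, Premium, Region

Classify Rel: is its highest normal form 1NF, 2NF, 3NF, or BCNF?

1NF

Candidate key: {ClaimID, PolicyNo}. Prime attributes: {ClaimID, PolicyNo}.
For PolicyNo, Region -> VIN we have {PolicyNo, Region}⁺ = {Adjuster, PolicyNo, Region, VIN}; {PolicyNo, Region} is not a superkey, so BCNF fails.
PolicyNo, Region -> VIN has non-prime {VIN} on the right and a non-superkey on the left, so 3NF fails.
Since {PolicyNo} ⊂ {ClaimID, PolicyNo} and {PolicyNo}⁺ ⊇ {Adjuster} with {Adjuster} non-prime, there is a partial dependency; 2NF fails.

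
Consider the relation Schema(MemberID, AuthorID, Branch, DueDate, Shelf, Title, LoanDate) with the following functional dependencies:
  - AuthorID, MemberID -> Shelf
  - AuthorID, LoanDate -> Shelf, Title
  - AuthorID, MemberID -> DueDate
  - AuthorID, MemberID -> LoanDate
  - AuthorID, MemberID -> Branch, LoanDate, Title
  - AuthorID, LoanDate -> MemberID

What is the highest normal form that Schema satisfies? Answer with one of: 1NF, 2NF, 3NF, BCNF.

Candidate keys: {AuthorID, LoanDate}, {AuthorID, MemberID}. Prime attributes: {AuthorID, LoanDate, MemberID}.
Every FD has a superkey on the left, so the relation is in BCNF.

BCNF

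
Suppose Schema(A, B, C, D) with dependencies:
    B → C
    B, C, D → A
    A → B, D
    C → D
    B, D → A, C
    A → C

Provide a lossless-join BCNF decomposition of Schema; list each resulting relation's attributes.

Candidate keys of the original relation: {A}, {B}.
{A, B, C, D}: {C} determines {C, D} here but is not a superkey — split on C → D, giving {C, D} and {A, B, C}.
{C, D} has no BCNF violation.
{A, B, C} has no BCNF violation.

{A, B, C}; {C, D}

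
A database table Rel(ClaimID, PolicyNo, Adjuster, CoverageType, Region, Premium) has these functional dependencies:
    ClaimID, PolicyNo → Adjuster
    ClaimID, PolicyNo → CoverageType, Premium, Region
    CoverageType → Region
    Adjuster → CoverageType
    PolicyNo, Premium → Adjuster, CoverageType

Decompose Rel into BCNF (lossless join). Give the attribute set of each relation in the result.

Candidate key of the original relation: {ClaimID, PolicyNo}.
{Adjuster, ClaimID, CoverageType, PolicyNo, Premium, Region}: {CoverageType} determines {CoverageType, Region} here but is not a superkey — split on CoverageType → Region, giving {CoverageType, Region} and {Adjuster, ClaimID, CoverageType, PolicyNo, Premium}.
{CoverageType, Region} has no BCNF violation.
{Adjuster, ClaimID, CoverageType, PolicyNo, Premium}: {Adjuster} determines {Adjuster, CoverageType} here but is not a superkey — split on Adjuster → CoverageType, giving {Adjuster, CoverageType} and {Adjuster, ClaimID, PolicyNo, Premium}.
{Adjuster, CoverageType} has no BCNF violation.
{Adjuster, ClaimID, PolicyNo, Premium}: {PolicyNo, Premium} determines {Adjuster, PolicyNo, Premium} here but is not a superkey — split on PolicyNo, Premium → Adjuster, giving {Adjuster, PolicyNo, Premium} and {ClaimID, PolicyNo, Premium}.
{Adjuster, PolicyNo, Premium} has no BCNF violation.
{ClaimID, PolicyNo, Premium} has no BCNF violation.

{Adjuster, CoverageType}; {Adjuster, PolicyNo, Premium}; {ClaimID, PolicyNo, Premium}; {CoverageType, Region}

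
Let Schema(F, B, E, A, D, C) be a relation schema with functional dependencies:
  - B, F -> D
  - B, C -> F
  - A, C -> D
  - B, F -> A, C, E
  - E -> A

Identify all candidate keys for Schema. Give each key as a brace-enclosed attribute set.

{B, C}, {B, F}

No FD produces {B}, so it must be in every candidate key.
{B, C} is a candidate key since {B, C}⁺ = {A, B, C, D, E, F} covers every attribute.
{B, F} is a candidate key since {B, F}⁺ = {A, B, C, D, E, F} covers every attribute.
These are minimal and exhaustive — every other superkey contains one of them.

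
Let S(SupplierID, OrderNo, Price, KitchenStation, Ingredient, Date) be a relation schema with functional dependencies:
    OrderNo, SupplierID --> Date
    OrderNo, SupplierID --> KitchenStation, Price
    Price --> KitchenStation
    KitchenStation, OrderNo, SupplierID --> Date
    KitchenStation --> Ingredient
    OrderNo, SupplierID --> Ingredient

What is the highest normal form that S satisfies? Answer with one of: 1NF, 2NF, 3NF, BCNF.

2NF

Candidate key: {OrderNo, SupplierID}. Prime attributes: {OrderNo, SupplierID}.
Price --> KitchenStation breaks BCNF: {Price}⁺ = {Ingredient, KitchenStation, Price}, so {Price} is not a superkey.
Because {KitchenStation} is non-prime and the left side of Price --> KitchenStation is not a superkey, the relation is not in 3NF.
Checking every proper subset of each key, none determines a non-prime attribute — 2NF is satisfied.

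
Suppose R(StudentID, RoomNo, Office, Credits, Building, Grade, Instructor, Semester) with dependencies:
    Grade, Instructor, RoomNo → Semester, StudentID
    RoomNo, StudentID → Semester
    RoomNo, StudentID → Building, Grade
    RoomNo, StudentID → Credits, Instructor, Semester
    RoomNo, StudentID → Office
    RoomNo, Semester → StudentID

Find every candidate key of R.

{Grade, Instructor, RoomNo}, {RoomNo, Semester}, {RoomNo, StudentID}

{RoomNo} never appears on the right of any FD, so every key must include it.
{RoomNo, Semester}⁺ = {Building, Credits, Grade, Instructor, Office, RoomNo, Semester, StudentID} — all of the relation — so {RoomNo, Semester} is a candidate key.
{RoomNo, StudentID}⁺ = {Building, Credits, Grade, Instructor, Office, RoomNo, Semester, StudentID} — all of the relation — so {RoomNo, StudentID} is a candidate key.
{Grade, Instructor, RoomNo}⁺ = {Building, Credits, Grade, Instructor, Office, RoomNo, Semester, StudentID} — all of the relation — so {Grade, Instructor, RoomNo} is a candidate key.
These are minimal and exhaustive — every other superkey contains one of them.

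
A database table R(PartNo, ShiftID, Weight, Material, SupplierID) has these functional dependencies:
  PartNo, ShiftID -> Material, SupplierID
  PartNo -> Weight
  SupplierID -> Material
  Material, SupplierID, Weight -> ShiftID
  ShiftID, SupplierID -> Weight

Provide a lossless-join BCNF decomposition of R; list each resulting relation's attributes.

{Material, SupplierID}; {PartNo, ShiftID, SupplierID}; {PartNo, Weight}

Candidate keys of the original relation: {PartNo, ShiftID}, {PartNo, SupplierID}.
In {Material, PartNo, ShiftID, SupplierID, Weight}, {PartNo} is not a superkey ({PartNo}⁺ restricted to this set is {PartNo, Weight}), so split on PartNo -> Weight into {PartNo, Weight} and {Material, PartNo, ShiftID, SupplierID}.
{PartNo, Weight} is in BCNF.
In {Material, PartNo, ShiftID, SupplierID}, {SupplierID} is not a superkey ({SupplierID}⁺ restricted to this set is {Material, SupplierID}), so split on SupplierID -> Material into {Material, SupplierID} and {PartNo, ShiftID, SupplierID}.
{Material, SupplierID} is in BCNF.
{PartNo, ShiftID, SupplierID} is in BCNF.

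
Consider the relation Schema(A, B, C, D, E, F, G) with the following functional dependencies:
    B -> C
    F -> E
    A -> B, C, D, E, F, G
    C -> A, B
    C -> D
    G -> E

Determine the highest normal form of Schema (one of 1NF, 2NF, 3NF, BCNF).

Candidate keys: {A}, {B}, {C}. Prime attributes: {A, B, C}.
For F -> E we have {F}⁺ = {E, F}; {F} is not a superkey, so BCNF fails.
F -> E has non-prime {E} on the right and a non-superkey on the left, so 3NF fails.
All keys have size 1, which rules out partial dependencies — 2NF is satisfied.

2NF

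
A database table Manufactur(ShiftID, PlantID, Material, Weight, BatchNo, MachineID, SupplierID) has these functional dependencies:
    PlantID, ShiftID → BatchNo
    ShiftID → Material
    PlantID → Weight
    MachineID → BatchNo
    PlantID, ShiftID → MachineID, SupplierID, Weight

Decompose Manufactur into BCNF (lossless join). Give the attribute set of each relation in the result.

Candidate key of the original relation: {PlantID, ShiftID}.
{BatchNo, MachineID, Material, PlantID, ShiftID, SupplierID, Weight}: {ShiftID} determines {Material, ShiftID} here but is not a superkey — split on ShiftID → Material, giving {Material, ShiftID} and {BatchNo, MachineID, PlantID, ShiftID, SupplierID, Weight}.
{Material, ShiftID} has no BCNF violation.
{BatchNo, MachineID, PlantID, ShiftID, SupplierID, Weight}: {PlantID} determines {PlantID, Weight} here but is not a superkey — split on PlantID → Weight, giving {PlantID, Weight} and {BatchNo, MachineID, PlantID, ShiftID, SupplierID}.
{PlantID, Weight} has no BCNF violation.
{BatchNo, MachineID, PlantID, ShiftID, SupplierID}: {MachineID} determines {BatchNo, MachineID} here but is not a superkey — split on MachineID → BatchNo, giving {BatchNo, MachineID} and {MachineID, PlantID, ShiftID, SupplierID}.
{BatchNo, MachineID} has no BCNF violation.
{MachineID, PlantID, ShiftID, SupplierID} has no BCNF violation.

{BatchNo, MachineID}; {MachineID, PlantID, ShiftID, SupplierID}; {Material, ShiftID}; {PlantID, Weight}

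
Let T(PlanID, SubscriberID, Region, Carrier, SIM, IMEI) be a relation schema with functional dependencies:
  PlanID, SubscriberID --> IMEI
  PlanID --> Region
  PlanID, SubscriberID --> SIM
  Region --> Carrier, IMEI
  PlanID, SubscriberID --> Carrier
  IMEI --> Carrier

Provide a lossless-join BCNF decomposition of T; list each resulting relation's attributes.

{Carrier, IMEI}; {IMEI, Region}; {PlanID, Region}; {PlanID, SIM, SubscriberID}

Candidate key of the original relation: {PlanID, SubscriberID}.
In {Carrier, IMEI, PlanID, Region, SIM, SubscriberID}, {PlanID} is not a superkey ({PlanID}⁺ restricted to this set is {Carrier, IMEI, PlanID, Region}), so split on PlanID --> Carrier, IMEI, Region into {Carrier, IMEI, PlanID, Region} and {PlanID, SIM, SubscriberID}.
In {Carrier, IMEI, PlanID, Region}, {Region} is not a superkey ({Region}⁺ restricted to this set is {Carrier, IMEI, Region}), so split on Region --> Carrier, IMEI into {Carrier, IMEI, Region} and {PlanID, Region}.
In {Carrier, IMEI, Region}, {IMEI} is not a superkey ({IMEI}⁺ restricted to this set is {Carrier, IMEI}), so split on IMEI --> Carrier into {Carrier, IMEI} and {IMEI, Region}.
{Carrier, IMEI}: every determinant is a superkey — BCNF.
{IMEI, Region}: every determinant is a superkey — BCNF.
{PlanID, Region}: every determinant is a superkey — BCNF.
{PlanID, SIM, SubscriberID}: every determinant is a superkey — BCNF.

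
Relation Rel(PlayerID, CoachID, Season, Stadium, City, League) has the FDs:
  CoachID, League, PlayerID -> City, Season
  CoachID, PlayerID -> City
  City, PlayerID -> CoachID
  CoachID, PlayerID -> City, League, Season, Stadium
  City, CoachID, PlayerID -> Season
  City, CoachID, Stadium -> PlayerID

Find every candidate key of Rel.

Closure of {City, PlayerID} is {City, CoachID, League, PlayerID, Season, Stadium}, the whole schema; {City, PlayerID} is a candidate key.
Closure of {CoachID, PlayerID} is {City, CoachID, League, PlayerID, Season, Stadium}, the whole schema; {CoachID, PlayerID} is a candidate key.
Closure of {City, CoachID, Stadium} is {City, CoachID, League, PlayerID, Season, Stadium}, the whole schema; {City, CoachID, Stadium} is a candidate key.
These are minimal and exhaustive — every other superkey contains one of them.

{City, CoachID, Stadium}, {City, PlayerID}, {CoachID, PlayerID}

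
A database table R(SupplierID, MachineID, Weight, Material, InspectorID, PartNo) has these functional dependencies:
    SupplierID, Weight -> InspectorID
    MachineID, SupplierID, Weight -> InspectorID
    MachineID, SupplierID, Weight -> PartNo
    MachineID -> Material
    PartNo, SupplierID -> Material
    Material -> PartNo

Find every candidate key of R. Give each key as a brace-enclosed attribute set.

Attributes never on any right-hand side: {MachineID, SupplierID, Weight} — every candidate key must contain all of them.
{MachineID, SupplierID, Weight}⁺ = {InspectorID, MachineID, Material, PartNo, SupplierID, Weight}, which is every attribute, so {MachineID, SupplierID, Weight} is a candidate key.
Every other attribute set either contains this one or has a smaller closure.

{MachineID, SupplierID, Weight}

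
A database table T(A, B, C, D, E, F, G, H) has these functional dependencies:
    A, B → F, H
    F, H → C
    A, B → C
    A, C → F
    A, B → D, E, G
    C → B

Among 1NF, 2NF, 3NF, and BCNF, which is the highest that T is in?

Candidate keys: {A, B}, {A, C}, {A, F, H}. Prime attributes: {A, B, C, F, H}.
F, H → C: {F, H}⁺ = {B, C, F, H}, which is not all of the attributes, so the left side is not a superkey — BCNF is violated.
But every attribute on its right side ({C}) is prime, and the same holds for every other non-superkey FD, so 3NF still holds.

3NF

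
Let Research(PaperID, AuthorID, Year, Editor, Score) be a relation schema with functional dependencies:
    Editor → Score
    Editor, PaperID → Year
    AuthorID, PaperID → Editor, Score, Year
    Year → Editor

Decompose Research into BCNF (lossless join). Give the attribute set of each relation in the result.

{AuthorID, Editor, PaperID}; {Editor, Score}; {Editor, Year}; {PaperID, Year}

Candidate key of the original relation: {AuthorID, PaperID}.
{AuthorID, Editor, PaperID, Score, Year}: {Editor} determines {Editor, Score} here but is not a superkey — split on Editor → Score, giving {Editor, Score} and {AuthorID, Editor, PaperID, Year}.
{Editor, Score}: every determinant is a superkey — BCNF.
{AuthorID, Editor, PaperID, Year}: {Editor, PaperID} determines {Editor, PaperID, Year} here but is not a superkey — split on Editor, PaperID → Year, giving {Editor, PaperID, Year} and {AuthorID, Editor, PaperID}.
{Editor, PaperID, Year}: {Year} determines {Editor, Year} here but is not a superkey — split on Year → Editor, giving {Editor, Year} and {PaperID, Year}.
{Editor, Year}: every determinant is a superkey — BCNF.
{PaperID, Year}: every determinant is a superkey — BCNF.
{AuthorID, Editor, PaperID}: every determinant is a superkey — BCNF.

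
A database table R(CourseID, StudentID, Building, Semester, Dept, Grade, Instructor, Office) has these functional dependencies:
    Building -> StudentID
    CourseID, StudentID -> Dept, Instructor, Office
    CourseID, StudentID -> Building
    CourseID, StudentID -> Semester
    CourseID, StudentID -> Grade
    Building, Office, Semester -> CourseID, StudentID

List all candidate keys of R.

{Building, CourseID}, {Building, Office, Semester}, {CourseID, StudentID}

{Building, CourseID}⁺ = {Building, CourseID, Dept, Grade, Instructor, Office, Semester, StudentID}, which is every attribute, so {Building, CourseID} is a candidate key.
{CourseID, StudentID}⁺ = {Building, CourseID, Dept, Grade, Instructor, Office, Semester, StudentID}, which is every attribute, so {CourseID, StudentID} is a candidate key.
{Building, Office, Semester}⁺ = {Building, CourseID, Dept, Grade, Instructor, Office, Semester, StudentID}, which is every attribute, so {Building, Office, Semester} is a candidate key.
No proper subset of any of these is a key, and no other minimal superkey exists.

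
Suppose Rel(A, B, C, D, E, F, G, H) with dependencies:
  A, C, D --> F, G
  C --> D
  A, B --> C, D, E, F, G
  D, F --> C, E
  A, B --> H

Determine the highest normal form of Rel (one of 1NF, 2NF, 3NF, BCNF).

2NF

Candidate key: {A, B}. Prime attributes: {A, B}.
A, C, D --> F, G breaks BCNF: {A, C, D}⁺ = {A, C, D, E, F, G}, so {A, C, D} is not a superkey.
Because {F, G} are non-prime and the left side of A, C, D --> F, G is not a superkey, the relation is not in 3NF.
No non-prime attribute depends on a proper subset of any candidate key, so 2NF holds.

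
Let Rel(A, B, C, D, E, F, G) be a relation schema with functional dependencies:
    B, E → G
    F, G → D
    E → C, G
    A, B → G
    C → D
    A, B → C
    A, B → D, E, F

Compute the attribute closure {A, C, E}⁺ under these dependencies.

Start with {A, C, E}.
E → C, G applies; add {G} → now {A, C, E, G}.
C → D applies; add {D} → now {A, C, D, E, G}.
No further FD applies.

{A, C, D, E, G}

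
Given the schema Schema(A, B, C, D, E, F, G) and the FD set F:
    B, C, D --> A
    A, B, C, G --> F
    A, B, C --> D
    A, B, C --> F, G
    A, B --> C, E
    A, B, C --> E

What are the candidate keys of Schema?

{A, B}, {B, C, D}

No FD produces {B}, so it must be in every candidate key.
{A, B}⁺ = {A, B, C, D, E, F, G}, which is every attribute, so {A, B} is a candidate key.
{B, C, D}⁺ = {A, B, C, D, E, F, G}, which is every attribute, so {B, C, D} is a candidate key.
Any other superkey properly contains one of these, so there are no further candidate keys.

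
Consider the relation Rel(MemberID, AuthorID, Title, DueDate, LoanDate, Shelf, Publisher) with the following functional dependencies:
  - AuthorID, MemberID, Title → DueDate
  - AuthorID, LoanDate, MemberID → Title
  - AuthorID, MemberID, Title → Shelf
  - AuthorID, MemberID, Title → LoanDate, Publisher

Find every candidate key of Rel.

No FD produces {AuthorID, MemberID}, so they must be in every candidate key.
{AuthorID, LoanDate, MemberID}⁺ = {AuthorID, DueDate, LoanDate, MemberID, Publisher, Shelf, Title} — all of the relation — so {AuthorID, LoanDate, MemberID} is a candidate key.
{AuthorID, MemberID, Title}⁺ = {AuthorID, DueDate, LoanDate, MemberID, Publisher, Shelf, Title} — all of the relation — so {AuthorID, MemberID, Title} is a candidate key.
These are minimal and exhaustive — every other superkey contains one of them.

{AuthorID, LoanDate, MemberID}, {AuthorID, MemberID, Title}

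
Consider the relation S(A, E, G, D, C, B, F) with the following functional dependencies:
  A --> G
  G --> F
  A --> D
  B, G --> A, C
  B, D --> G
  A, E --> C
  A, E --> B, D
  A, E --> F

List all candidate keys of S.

{A, E}, {B, D, E}, {B, E, G}

No FD produces {E}, so it must be in every candidate key.
{A, E} is a candidate key since {A, E}⁺ = {A, B, C, D, E, F, G} covers every attribute.
{B, D, E} is a candidate key since {B, D, E}⁺ = {A, B, C, D, E, F, G} covers every attribute.
{B, E, G} is a candidate key since {B, E, G}⁺ = {A, B, C, D, E, F, G} covers every attribute.
No proper subset of any of these is a key, and no other minimal superkey exists.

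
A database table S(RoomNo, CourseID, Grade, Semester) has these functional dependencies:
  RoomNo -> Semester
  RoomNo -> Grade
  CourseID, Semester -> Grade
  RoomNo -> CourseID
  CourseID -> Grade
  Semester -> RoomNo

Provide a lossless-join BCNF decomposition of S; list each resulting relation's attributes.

{CourseID, Grade}; {CourseID, RoomNo, Semester}

Candidate keys of the original relation: {RoomNo}, {Semester}.
{CourseID, Grade, RoomNo, Semester}: {CourseID} determines {CourseID, Grade} here but is not a superkey — split on CourseID -> Grade, giving {CourseID, Grade} and {CourseID, RoomNo, Semester}.
{CourseID, Grade} has no BCNF violation.
{CourseID, RoomNo, Semester} has no BCNF violation.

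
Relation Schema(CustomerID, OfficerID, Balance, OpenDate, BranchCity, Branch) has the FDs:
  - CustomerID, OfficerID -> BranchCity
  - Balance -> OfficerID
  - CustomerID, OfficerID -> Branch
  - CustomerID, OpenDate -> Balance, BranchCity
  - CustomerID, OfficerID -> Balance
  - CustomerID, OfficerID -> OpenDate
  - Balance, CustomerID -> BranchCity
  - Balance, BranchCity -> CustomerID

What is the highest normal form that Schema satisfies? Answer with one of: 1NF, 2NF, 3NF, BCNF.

Candidate keys: {Balance, BranchCity}, {Balance, CustomerID}, {CustomerID, OfficerID}, {CustomerID, OpenDate}. Prime attributes: {Balance, BranchCity, CustomerID, OfficerID, OpenDate}.
For Balance -> OfficerID we have {Balance}⁺ = {Balance, OfficerID}; {Balance} is not a superkey, so BCNF fails.
Its right-hand attributes {OfficerID} are all prime, as are those of every other non-superkey FD — the relation is in 3NF.

3NF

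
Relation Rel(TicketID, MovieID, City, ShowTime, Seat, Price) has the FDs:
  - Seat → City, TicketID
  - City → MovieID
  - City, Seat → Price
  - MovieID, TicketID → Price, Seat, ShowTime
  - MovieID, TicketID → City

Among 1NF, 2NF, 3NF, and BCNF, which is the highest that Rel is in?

Candidate keys: {City, TicketID}, {MovieID, TicketID}, {Seat}. Prime attributes: {City, MovieID, Seat, TicketID}.
For City → MovieID we have {City}⁺ = {City, MovieID}; {City} is not a superkey, so BCNF fails.
But every attribute on its right side ({MovieID}) is prime, and the same holds for every other non-superkey FD, so 3NF still holds.

3NF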